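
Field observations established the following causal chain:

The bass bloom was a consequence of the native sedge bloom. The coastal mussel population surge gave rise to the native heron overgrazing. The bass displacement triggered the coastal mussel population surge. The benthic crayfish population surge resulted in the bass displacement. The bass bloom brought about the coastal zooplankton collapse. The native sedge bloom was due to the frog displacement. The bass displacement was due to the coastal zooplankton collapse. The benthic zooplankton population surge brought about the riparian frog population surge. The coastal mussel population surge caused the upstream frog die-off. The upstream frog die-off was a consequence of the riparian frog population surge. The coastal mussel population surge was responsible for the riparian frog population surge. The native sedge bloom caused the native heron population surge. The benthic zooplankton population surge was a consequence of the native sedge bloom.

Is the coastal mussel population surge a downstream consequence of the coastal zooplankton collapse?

There is a causal chain: the coastal zooplankton collapse → the bass displacement → the coastal mussel population surge.

Yes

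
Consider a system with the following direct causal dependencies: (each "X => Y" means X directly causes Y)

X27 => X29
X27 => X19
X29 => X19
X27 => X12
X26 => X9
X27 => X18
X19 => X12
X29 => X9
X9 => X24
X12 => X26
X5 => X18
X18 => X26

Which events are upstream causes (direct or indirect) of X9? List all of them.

Immediate causes of X9: X29, X26.
Further upstream: X27, X19, X12, X18, X5.

X12, X18, X19, X26, X27, X29, X5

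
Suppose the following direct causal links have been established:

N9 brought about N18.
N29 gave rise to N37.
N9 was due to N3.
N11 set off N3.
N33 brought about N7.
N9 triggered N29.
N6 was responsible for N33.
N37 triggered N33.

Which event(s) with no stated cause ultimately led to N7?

Tracing upstream from N7: N7 ← N33 ← N37 ← N29 ← N9 ← N3 ← N11.
A separate upstream branch: N7 ← N33 ← N6.
Each of those chain origins has no stated cause.

N11, N6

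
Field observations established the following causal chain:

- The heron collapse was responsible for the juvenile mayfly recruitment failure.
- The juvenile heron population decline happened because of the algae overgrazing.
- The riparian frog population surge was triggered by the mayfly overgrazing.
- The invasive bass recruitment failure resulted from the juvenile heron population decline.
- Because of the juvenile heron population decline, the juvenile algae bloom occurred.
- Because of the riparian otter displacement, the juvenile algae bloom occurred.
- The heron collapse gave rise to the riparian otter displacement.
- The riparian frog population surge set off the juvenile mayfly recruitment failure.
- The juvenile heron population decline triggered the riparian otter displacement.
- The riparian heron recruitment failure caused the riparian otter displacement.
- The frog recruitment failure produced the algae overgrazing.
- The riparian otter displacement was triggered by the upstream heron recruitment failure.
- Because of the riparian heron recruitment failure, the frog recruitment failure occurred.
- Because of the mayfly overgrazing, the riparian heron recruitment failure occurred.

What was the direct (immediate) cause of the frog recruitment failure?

Upstream contributors include the mayfly overgrazing, but only the riparian heron recruitment failure feeds directly into the frog recruitment failure.

the riparian heron recruitment failure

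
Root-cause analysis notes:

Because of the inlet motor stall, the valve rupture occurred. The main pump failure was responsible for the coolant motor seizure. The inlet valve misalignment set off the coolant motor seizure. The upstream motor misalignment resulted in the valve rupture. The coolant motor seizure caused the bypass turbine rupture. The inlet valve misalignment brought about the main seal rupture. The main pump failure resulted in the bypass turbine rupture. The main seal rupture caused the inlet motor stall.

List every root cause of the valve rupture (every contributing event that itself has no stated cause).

Tracing upstream from the valve rupture: the valve rupture ← the inlet motor stall ← the main seal rupture ← the inlet valve misalignment.
A separate upstream branch: the valve rupture ← the upstream motor misalignment.
Each of those chain origins has no stated cause.

the inlet valve misalignment, the upstream motor misalignment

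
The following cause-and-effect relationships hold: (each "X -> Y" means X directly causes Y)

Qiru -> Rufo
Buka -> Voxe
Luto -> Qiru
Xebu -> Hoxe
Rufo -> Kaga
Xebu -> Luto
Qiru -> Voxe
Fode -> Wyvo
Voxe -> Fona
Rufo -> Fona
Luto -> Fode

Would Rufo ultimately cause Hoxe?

No

Rufo leads to Fona, Kaga; Hoxe is not among them.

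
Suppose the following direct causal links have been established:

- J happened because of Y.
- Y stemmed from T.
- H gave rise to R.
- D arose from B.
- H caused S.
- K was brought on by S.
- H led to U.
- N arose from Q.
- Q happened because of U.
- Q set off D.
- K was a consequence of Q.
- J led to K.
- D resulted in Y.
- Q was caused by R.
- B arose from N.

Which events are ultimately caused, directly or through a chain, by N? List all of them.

B, D, J, K, Y

Direct effects: B.
2 steps out: D.
3 steps out: Y.
4 steps out: J.
5 steps out: K.
Not reachable from it: H, R, S, U, Q, T.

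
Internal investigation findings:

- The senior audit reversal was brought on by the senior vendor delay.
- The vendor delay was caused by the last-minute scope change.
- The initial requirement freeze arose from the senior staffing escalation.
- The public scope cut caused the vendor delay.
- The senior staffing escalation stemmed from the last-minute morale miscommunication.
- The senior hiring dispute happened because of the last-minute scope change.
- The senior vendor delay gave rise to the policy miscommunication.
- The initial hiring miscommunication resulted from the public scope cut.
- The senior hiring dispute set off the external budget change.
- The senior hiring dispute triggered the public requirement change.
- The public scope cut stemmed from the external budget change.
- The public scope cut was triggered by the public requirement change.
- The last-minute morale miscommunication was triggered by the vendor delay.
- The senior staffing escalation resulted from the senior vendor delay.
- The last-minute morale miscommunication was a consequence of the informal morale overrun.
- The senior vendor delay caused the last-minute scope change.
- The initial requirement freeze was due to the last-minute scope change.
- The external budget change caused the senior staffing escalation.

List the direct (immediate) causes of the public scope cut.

Upstream contributors include the senior vendor delay, the last-minute scope change, the senior hiring dispute, but only the external budget change, the public requirement change feed directly into the public scope cut.

the external budget change, the public requirement change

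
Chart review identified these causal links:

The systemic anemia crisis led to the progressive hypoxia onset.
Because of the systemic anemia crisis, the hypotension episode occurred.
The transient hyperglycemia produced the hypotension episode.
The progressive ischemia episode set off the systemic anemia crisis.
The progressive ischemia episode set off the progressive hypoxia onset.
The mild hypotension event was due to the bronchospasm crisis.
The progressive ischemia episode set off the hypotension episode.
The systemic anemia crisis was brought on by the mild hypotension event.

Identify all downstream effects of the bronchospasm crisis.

the hypotension episode, the mild hypotension event, the progressive hypoxia onset, the systemic anemia crisis

Direct effects: the mild hypotension event.
2 steps out: the systemic anemia crisis.
3 steps out: the progressive hypoxia onset, the hypotension episode.
Not reachable from it: the transient hyperglycemia, the progressive ischemia episode.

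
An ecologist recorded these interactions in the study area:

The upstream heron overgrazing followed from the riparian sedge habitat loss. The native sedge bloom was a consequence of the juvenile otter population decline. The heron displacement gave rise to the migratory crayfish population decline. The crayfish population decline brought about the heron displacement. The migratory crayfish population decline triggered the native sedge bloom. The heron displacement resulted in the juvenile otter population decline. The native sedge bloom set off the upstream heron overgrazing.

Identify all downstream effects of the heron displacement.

Direct effects: the migratory crayfish population decline, the juvenile otter population decline.
2 steps out: the native sedge bloom.
3 steps out: the upstream heron overgrazing.
Not reachable from it: the crayfish population decline, the riparian sedge habitat loss.

the juvenile otter population decline, the migratory crayfish population decline, the native sedge bloom, the upstream heron overgrazing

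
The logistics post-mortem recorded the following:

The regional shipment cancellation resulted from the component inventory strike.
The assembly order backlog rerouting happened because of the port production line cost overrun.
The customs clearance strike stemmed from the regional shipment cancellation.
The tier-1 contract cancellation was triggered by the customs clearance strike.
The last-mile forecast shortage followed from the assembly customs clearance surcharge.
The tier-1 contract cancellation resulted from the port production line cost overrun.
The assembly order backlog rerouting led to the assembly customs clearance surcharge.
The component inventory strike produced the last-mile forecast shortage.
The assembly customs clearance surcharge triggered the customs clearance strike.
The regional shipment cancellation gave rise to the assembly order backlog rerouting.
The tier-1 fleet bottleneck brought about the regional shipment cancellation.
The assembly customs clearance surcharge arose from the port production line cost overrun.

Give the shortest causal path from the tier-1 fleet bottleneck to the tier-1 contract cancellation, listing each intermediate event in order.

the tier-1 fleet bottleneck → the regional shipment cancellation
the regional shipment cancellation → the customs clearance strike
the customs clearance strike → the tier-1 contract cancellation
Length: 3 steps.

the tier-1 fleet bottleneck → the regional shipment cancellation → the customs clearance strike → the tier-1 contract cancellation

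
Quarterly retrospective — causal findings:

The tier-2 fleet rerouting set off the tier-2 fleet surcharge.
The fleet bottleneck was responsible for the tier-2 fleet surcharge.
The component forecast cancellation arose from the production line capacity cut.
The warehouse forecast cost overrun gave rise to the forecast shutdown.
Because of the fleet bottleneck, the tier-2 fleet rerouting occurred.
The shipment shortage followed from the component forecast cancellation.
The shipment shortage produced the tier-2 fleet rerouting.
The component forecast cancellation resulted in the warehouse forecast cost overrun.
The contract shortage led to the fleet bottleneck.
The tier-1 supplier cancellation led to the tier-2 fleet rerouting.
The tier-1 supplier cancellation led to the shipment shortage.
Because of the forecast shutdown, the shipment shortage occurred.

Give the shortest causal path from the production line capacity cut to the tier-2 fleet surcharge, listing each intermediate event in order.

the production line capacity cut → the component forecast cancellation → the shipment shortage → the tier-2 fleet rerouting → the tier-2 fleet surcharge

the production line capacity cut → the component forecast cancellation
the component forecast cancellation → the shipment shortage
the shipment shortage → the tier-2 fleet rerouting
the tier-2 fleet rerouting → the tier-2 fleet surcharge
Length: 4 steps.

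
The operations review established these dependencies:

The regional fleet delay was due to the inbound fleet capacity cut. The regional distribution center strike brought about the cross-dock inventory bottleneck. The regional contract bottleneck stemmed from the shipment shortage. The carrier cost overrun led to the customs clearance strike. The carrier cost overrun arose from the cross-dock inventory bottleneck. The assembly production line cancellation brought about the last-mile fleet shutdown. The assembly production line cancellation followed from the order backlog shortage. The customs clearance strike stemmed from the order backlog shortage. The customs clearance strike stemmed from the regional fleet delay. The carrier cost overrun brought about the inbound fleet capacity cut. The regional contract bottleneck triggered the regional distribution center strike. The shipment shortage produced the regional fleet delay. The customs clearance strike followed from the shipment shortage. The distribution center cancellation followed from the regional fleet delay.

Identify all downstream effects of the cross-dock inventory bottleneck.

the carrier cost overrun, the customs clearance strike, the distribution center cancellation, the inbound fleet capacity cut, the regional fleet delay

Direct effects: the carrier cost overrun.
2 steps out: the inbound fleet capacity cut, the customs clearance strike.
3 steps out: the regional fleet delay.
4 steps out: the distribution center cancellation.
Not reachable from it: the order backlog shortage, the assembly production line cancellation, the last-mile fleet shutdown, the shipment shortage, the regional contract bottleneck, the regional distribution center strike.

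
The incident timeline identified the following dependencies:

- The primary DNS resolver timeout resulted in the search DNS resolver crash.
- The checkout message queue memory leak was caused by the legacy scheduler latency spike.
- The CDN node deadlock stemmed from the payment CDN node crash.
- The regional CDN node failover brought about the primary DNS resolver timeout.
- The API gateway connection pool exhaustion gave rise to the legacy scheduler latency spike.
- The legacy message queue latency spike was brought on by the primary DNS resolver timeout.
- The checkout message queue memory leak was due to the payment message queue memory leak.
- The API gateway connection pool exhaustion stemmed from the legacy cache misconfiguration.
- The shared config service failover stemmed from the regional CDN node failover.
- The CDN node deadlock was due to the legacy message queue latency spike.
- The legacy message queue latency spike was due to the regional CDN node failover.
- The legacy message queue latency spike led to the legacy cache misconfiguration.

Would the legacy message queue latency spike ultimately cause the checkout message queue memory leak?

There is a causal chain: the legacy message queue latency spike → the legacy cache misconfiguration → the API gateway connection pool exhaustion → the legacy scheduler latency spike → the checkout message queue memory leak.

Yes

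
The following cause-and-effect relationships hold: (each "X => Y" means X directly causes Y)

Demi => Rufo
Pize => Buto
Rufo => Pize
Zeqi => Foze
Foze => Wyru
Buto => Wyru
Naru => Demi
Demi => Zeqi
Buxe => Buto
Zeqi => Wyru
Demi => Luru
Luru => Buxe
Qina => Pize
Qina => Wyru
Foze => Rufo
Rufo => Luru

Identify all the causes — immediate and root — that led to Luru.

Immediate causes of Luru: Demi, Rufo.
Further upstream: Naru, Zeqi, Foze.

Demi, Foze, Naru, Rufo, Zeqi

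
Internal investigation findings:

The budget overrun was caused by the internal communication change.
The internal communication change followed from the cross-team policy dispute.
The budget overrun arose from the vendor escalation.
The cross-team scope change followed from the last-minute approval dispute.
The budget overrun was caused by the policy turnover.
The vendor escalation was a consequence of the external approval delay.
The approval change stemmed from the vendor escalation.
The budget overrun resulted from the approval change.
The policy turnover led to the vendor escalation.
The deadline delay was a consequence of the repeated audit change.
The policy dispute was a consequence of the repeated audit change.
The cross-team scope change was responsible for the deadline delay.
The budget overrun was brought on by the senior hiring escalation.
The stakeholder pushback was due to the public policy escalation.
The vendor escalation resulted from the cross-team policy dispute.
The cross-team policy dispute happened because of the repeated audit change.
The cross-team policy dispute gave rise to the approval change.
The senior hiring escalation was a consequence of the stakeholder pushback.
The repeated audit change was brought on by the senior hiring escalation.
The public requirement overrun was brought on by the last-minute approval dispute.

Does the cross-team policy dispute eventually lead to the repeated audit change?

No

The cross-team policy dispute leads to the internal communication change, the vendor escalation, the approval change, the budget overrun; the repeated audit change is not among them.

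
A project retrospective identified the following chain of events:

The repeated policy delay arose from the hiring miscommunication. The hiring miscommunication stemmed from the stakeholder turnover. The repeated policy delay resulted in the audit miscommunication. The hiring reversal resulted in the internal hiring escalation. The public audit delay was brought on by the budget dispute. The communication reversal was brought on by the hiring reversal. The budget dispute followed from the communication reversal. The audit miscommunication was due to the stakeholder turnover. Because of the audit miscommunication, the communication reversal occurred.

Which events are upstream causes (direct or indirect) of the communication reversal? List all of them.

Immediate causes of the communication reversal: the hiring reversal, the audit miscommunication.
Further upstream: the stakeholder turnover, the hiring miscommunication, the repeated policy delay.

the audit miscommunication, the hiring miscommunication, the hiring reversal, the repeated policy delay, the stakeholder turnover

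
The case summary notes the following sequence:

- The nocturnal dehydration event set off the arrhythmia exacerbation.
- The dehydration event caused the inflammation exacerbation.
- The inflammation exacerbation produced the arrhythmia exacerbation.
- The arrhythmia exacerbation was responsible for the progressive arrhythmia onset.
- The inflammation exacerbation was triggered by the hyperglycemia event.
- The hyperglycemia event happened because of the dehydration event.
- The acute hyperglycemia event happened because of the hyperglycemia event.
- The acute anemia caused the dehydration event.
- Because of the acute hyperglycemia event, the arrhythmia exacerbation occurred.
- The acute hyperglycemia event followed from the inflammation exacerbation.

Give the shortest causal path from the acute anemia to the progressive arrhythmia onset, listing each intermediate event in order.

the acute anemia → the dehydration event → the inflammation exacerbation → the arrhythmia exacerbation → the progressive arrhythmia onset

the acute anemia → the dehydration event
the dehydration event → the inflammation exacerbation
the inflammation exacerbation → the arrhythmia exacerbation
the arrhythmia exacerbation → the progressive arrhythmia onset
Length: 4 steps.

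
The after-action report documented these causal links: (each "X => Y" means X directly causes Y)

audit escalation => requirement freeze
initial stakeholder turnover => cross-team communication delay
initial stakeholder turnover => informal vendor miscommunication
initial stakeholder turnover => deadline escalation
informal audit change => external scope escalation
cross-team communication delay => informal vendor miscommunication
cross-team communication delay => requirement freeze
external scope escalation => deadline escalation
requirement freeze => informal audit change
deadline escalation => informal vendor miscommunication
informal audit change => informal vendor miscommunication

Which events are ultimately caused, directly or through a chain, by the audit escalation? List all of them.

Direct effects: the requirement freeze.
2 steps out: the informal audit change.
3 steps out: the external scope escalation, the informal vendor miscommunication.
4 steps out: the deadline escalation.
Not reachable from it: the initial stakeholder turnover, the cross-team communication delay.

the deadline escalation, the external scope escalation, the informal audit change, the informal vendor miscommunication, the requirement freeze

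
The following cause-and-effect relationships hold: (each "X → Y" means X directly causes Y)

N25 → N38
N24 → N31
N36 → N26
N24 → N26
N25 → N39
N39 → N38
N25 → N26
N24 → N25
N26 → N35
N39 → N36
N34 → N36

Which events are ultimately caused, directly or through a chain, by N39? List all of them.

N26, N35, N36, N38

Direct effects: N36, N38.
2 steps out: N26.
3 steps out: N35.
Not reachable from it: N24, N31, N25, N34.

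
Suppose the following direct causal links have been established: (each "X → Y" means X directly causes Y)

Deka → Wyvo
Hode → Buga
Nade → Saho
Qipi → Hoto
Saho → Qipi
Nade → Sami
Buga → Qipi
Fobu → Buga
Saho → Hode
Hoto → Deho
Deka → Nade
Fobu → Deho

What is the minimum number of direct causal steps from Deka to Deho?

5

Shortest chain: Deka → Nade → Saho → Qipi → Hoto → Deho.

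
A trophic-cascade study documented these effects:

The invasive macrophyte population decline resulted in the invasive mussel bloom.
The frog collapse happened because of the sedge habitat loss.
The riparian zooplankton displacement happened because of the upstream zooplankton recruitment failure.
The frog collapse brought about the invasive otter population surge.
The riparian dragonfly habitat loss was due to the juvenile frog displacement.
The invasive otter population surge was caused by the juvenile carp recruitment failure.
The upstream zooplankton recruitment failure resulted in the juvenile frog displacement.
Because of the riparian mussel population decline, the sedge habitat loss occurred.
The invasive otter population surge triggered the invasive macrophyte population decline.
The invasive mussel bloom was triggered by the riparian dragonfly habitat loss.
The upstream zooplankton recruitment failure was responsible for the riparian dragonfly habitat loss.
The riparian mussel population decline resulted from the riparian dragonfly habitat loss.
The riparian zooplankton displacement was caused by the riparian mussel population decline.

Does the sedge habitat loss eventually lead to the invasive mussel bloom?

There is a causal chain: the sedge habitat loss → the frog collapse → the invasive otter population surge → the invasive macrophyte population decline → the invasive mussel bloom.

Yes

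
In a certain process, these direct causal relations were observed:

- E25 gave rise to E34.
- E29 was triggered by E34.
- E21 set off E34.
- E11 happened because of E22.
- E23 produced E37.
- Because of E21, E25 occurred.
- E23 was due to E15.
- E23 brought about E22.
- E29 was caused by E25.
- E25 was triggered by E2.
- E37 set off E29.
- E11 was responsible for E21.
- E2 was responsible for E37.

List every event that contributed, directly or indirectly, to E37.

Immediate causes of E37: E23, E2.
Further upstream: E15.

E15, E2, E23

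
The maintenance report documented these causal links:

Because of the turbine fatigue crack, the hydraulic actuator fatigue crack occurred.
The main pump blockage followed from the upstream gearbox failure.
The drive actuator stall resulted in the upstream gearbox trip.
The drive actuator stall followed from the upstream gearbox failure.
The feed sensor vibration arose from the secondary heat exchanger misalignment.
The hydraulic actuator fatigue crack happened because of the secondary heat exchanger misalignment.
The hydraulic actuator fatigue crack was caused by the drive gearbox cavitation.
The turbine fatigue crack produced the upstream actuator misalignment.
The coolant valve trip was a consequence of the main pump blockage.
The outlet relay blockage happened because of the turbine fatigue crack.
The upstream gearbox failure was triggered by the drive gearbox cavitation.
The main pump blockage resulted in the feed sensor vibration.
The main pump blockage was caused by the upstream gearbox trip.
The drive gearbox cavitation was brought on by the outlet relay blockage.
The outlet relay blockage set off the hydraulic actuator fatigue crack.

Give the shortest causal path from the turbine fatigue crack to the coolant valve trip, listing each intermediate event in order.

the turbine fatigue crack → the outlet relay blockage → the drive gearbox cavitation → the upstream gearbox failure → the main pump blockage → the coolant valve trip

the turbine fatigue crack → the outlet relay blockage
the outlet relay blockage → the drive gearbox cavitation
the drive gearbox cavitation → the upstream gearbox failure
the upstream gearbox failure → the main pump blockage
the main pump blockage → the coolant valve trip
Length: 5 steps.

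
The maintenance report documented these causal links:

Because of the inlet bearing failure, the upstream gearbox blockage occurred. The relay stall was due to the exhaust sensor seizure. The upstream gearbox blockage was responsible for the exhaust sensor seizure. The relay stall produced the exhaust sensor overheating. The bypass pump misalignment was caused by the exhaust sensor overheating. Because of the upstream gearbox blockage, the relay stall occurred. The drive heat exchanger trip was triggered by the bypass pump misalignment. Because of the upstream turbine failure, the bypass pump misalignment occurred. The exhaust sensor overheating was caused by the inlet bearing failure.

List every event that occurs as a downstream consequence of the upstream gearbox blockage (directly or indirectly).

the bypass pump misalignment, the drive heat exchanger trip, the exhaust sensor overheating, the exhaust sensor seizure, the relay stall

Direct effects: the exhaust sensor seizure, the relay stall.
2 steps out: the exhaust sensor overheating.
3 steps out: the bypass pump misalignment.
4 steps out: the drive heat exchanger trip.
Not reachable from it: the inlet bearing failure, the upstream turbine failure.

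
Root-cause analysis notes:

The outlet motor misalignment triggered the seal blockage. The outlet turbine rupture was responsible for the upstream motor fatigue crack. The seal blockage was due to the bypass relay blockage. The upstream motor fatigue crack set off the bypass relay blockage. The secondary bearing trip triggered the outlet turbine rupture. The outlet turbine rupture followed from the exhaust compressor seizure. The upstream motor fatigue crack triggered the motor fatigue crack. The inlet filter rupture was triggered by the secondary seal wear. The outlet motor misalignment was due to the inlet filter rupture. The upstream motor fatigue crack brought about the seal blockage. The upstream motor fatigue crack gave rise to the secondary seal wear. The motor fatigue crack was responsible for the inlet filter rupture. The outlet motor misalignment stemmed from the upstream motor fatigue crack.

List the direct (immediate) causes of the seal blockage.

the bypass relay blockage, the outlet motor misalignment, the upstream motor fatigue crack

Upstream contributors include the secondary bearing trip, the outlet turbine rupture, the motor fatigue crack, the secondary seal wear, the inlet filter rupture, the exhaust compressor seizure, but only the bypass relay blockage, the outlet motor misalignment, the upstream motor fatigue crack feed directly into the seal blockage.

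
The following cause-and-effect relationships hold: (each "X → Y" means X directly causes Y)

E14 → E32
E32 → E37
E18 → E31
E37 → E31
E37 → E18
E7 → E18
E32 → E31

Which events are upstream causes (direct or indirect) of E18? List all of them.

E14, E32, E37, E7

Immediate causes of E18: E37, E7.
Further upstream: E14, E32.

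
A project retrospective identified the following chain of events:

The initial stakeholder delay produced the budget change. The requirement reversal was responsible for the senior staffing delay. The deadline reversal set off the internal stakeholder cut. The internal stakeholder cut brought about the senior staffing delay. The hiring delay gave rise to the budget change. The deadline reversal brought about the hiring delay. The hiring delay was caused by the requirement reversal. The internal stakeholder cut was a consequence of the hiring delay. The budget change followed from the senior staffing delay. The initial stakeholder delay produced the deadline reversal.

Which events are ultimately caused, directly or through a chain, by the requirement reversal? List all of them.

the budget change, the hiring delay, the internal stakeholder cut, the senior staffing delay

Direct effects: the hiring delay, the senior staffing delay.
2 steps out: the internal stakeholder cut, the budget change.
Not reachable from it: the initial stakeholder delay, the deadline reversal.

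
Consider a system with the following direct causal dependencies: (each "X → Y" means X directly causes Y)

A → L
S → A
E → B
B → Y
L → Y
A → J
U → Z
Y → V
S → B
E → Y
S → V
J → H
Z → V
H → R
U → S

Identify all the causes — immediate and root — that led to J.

Immediate cause of J: A.
Further upstream: U, S.

A, S, U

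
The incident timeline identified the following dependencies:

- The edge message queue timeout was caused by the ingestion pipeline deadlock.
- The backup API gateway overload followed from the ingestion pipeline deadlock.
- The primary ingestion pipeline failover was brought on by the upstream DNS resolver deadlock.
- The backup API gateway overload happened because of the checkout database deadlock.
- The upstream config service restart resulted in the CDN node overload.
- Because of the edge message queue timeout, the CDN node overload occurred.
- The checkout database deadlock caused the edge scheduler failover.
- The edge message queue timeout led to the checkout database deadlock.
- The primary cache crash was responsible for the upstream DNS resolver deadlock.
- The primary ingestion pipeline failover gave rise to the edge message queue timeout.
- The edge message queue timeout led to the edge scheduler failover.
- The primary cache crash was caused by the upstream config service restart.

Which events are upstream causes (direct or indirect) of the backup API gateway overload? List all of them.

Immediate causes of the backup API gateway overload: the ingestion pipeline deadlock, the checkout database deadlock.
Further upstream: the upstream config service restart, the primary cache crash, the upstream DNS resolver deadlock, the primary ingestion pipeline failover, the edge message queue timeout.

the checkout database deadlock, the edge message queue timeout, the ingestion pipeline deadlock, the primary cache crash, the primary ingestion pipeline failover, the upstream DNS resolver deadlock, the upstream config service restart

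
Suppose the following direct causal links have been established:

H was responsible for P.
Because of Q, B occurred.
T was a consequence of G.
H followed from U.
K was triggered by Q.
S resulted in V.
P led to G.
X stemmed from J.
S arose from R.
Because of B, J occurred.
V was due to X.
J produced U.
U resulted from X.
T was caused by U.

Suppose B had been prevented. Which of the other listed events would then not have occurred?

Downstream of B: J, X, U, H, P, V, G, T.
Of those, still caused via another path: V.
The remainder have no surviving cause.

G, H, J, P, T, U, X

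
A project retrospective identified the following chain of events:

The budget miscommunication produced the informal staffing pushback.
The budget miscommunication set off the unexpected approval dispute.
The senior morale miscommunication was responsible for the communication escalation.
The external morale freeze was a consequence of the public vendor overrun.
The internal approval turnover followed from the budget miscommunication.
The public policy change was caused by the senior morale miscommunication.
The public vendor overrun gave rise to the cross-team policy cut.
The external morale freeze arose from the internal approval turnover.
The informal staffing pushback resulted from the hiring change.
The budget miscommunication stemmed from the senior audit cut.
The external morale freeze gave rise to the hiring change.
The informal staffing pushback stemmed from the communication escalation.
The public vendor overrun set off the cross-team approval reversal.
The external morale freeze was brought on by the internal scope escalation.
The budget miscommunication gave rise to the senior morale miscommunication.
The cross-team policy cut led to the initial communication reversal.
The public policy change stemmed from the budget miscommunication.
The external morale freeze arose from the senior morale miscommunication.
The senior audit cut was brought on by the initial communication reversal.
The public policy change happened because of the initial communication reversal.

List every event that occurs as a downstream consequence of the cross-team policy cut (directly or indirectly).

Direct effects: the initial communication reversal.
2 steps out: the senior audit cut, the public policy change.
3 steps out: the budget miscommunication.
4 steps out: the unexpected approval dispute, the internal approval turnover, the senior morale miscommunication, the informal staffing pushback.
5 steps out: the external morale freeze, the communication escalation.
6 steps out: the hiring change.
Not reachable from it: the public vendor overrun, the internal scope escalation, the cross-team approval reversal.

the budget miscommunication, the communication escalation, the external morale freeze, the hiring change, the informal staffing pushback, the initial communication reversal, the internal approval turnover, the public policy change, the senior audit cut, the senior morale miscommunication, the unexpected approval dispute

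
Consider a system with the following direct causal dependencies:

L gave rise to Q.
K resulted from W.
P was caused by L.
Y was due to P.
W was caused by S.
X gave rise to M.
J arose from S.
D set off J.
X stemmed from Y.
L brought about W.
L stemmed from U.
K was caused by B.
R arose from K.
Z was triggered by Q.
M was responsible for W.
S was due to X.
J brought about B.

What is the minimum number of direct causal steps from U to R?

Shortest chain: U → L → W → K → R.

4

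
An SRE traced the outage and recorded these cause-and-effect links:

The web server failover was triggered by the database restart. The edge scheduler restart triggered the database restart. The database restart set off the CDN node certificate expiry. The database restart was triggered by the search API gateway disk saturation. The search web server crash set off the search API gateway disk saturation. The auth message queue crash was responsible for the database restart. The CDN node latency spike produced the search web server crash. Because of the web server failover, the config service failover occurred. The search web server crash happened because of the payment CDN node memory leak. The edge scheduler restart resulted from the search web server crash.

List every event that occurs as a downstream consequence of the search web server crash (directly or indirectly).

the CDN node certificate expiry, the config service failover, the database restart, the edge scheduler restart, the search API gateway disk saturation, the web server failover

Direct effects: the search API gateway disk saturation, the edge scheduler restart.
2 steps out: the database restart.
3 steps out: the web server failover, the CDN node certificate expiry.
4 steps out: the config service failover.
Not reachable from it: the CDN node latency spike, the payment CDN node memory leak, the auth message queue crash.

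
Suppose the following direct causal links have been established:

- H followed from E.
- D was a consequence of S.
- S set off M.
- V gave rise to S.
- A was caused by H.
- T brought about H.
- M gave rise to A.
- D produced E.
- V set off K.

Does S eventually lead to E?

Yes

There is a causal chain: S → D → E.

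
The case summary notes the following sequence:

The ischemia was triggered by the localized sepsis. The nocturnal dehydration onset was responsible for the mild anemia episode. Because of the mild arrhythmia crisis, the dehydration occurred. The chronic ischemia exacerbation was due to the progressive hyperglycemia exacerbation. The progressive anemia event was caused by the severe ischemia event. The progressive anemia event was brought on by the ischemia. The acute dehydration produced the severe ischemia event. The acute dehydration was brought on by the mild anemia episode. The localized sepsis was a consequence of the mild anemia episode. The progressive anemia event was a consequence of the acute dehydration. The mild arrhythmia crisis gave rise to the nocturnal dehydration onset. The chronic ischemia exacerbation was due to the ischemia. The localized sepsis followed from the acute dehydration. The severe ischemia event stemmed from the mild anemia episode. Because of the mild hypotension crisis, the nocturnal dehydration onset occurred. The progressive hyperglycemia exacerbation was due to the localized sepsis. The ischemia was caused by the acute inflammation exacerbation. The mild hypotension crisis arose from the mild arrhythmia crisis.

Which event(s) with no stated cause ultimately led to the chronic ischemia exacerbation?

Tracing upstream from the chronic ischemia exacerbation: the chronic ischemia exacerbation ← the progressive hyperglycemia exacerbation ← the localized sepsis ← the mild anemia episode ← the nocturnal dehydration onset ← the mild arrhythmia crisis.
A separate upstream branch: the chronic ischemia exacerbation ← the ischemia ← the acute inflammation exacerbation.
Each of those chain origins has no stated cause.

the acute inflammation exacerbation, the mild arrhythmia crisis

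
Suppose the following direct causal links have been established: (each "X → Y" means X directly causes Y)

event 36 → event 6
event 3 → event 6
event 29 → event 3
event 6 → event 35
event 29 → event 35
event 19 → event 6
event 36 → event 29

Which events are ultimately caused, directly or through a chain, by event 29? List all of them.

Direct effects: event 3, event 35.
2 steps out: event 6.
Not reachable from it: event 36, event 19.

event 3, event 35, event 6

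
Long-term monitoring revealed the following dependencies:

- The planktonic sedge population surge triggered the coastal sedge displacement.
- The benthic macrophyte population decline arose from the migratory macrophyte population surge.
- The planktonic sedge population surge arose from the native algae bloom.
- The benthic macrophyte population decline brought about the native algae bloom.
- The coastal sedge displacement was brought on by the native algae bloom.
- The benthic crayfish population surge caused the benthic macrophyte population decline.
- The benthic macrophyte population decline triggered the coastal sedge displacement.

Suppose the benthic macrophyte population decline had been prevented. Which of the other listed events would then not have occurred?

Downstream of the benthic macrophyte population decline: the native algae bloom, the planktonic sedge population surge, the coastal sedge displacement.

the coastal sedge displacement, the native algae bloom, the planktonic sedge population surge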